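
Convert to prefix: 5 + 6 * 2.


'*' binds tighter: tree is (+ 5 (* 6 2))
Prefix: + 5 * 6 2


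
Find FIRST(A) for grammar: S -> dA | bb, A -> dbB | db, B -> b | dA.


Per alternative of A: FIRST(dbB) = {d}; FIRST(db) = {d}
FIRST(A) = {d}


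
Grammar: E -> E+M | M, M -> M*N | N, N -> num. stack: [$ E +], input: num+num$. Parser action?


no handle ('E+' is not any RHS); shift 'num'
Action: shift


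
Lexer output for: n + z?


Scan left to right, longest-match per lexeme
Tokens: ID(n), OP(+), ID(z)


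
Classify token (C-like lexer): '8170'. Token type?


Pattern: digits only
Type: INTEGER_LITERAL


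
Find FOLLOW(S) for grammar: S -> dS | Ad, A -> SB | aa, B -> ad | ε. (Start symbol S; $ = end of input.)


$ ∈ FOLLOW(S). For each A -> αBβ: add FIRST(β)\{ε} to FOLLOW(B); if β nullable, add FOLLOW(A).
FOLLOW(S) = {$, a, d}


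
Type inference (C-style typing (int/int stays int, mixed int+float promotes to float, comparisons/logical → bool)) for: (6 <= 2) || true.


Operand types: bool || bool
Rule: logical operators take bool operands and yield bool
Result type: bool


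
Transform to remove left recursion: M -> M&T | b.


Left-recursive alternatives: M&T; non-recursive: b
Introduce M': M -> bM', M' -> &TM' | ε


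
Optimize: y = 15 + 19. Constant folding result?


15 + 19 = 34 at compile time
Optimized: y = 34


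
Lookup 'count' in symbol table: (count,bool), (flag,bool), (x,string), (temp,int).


Lookup 'count' → type bool


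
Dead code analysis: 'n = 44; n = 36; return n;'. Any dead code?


first assignment to n is overwritten before any read
Dead: 'n = 44'


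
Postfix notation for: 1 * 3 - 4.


Left to right (same or higher precedence on left)
Postfix: 1 3 * 4 -


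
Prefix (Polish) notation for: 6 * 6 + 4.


left-to-right (same/higher precedence on left): tree is (+ (* 6 6) 4)
Prefix: + * 6 6 4


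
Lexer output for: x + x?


Scan left to right, longest-match per lexeme
Tokens: ID(x), OP(+), ID(x)


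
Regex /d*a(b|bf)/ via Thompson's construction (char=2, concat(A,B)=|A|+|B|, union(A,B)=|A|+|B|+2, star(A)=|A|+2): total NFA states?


Syntax tree has 5 char leaf(s), 1 union(s), 1 star(s)
chars contribute 5×2 = 10; each union adds +2; each star adds +2
Total: 10 + 2 + 2 = 14 states


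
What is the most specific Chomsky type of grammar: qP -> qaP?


LHS has context (more than one symbol) and |LHS| ≤ |RHS|
Classification: Type 1 (Context-Sensitive)


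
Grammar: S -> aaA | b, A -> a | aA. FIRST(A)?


Per alternative of A: FIRST(a) = {a}; FIRST(aA) = {a}
FIRST(A) = {a}


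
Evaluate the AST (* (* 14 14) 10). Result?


Evaluate inner: (* 14 14) = 196
Evaluate root: (* 196 10) = 1960
Result: 1960


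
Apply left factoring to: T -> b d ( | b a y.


Common prefix: 'b'
Factored: T -> b T', T' -> d ( | a y


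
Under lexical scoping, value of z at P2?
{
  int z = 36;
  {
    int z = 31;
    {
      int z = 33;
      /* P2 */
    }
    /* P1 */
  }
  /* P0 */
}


z declared in the same block as P2
z = 33


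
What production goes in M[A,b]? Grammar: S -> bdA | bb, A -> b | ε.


For [A, b]: 'b' ∈ FIRST(b)
Entry: A -> b


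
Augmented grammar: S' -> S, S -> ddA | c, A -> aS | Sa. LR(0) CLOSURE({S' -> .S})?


Start: S' -> .S
For each item with dot before a nonterminal B, add B -> .γ for every B-production
Closure: [S' -> .S, S -> .ddA, S -> .c]


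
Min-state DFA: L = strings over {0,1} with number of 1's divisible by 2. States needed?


Track (count of 1) mod 2: states 0..1, accept at 0
Minimal DFA: 2 states


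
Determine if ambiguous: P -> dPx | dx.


balanced d^n…x^n: each string has a unique parse
Unambiguous


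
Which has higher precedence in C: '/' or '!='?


'/' is multiplicative (level 10); '!=' is equality (level 6)
Higher level binds tighter
'/' has higher precedence than '!='


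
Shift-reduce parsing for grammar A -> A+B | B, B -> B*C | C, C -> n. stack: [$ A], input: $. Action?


start symbol A on stack, input exhausted
Action: accept


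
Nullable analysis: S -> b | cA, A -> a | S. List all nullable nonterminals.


A nonterminal is nullable iff some alternative derives ε (directly, or every symbol in it is nullable)
Nullable: {}


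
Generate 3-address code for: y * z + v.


Break into single-operator statements:
t1 = y * z
t2 = t1 + v


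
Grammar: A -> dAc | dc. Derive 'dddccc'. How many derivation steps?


Derivation: A => dAc => ddAcc => dddccc
Steps: 3


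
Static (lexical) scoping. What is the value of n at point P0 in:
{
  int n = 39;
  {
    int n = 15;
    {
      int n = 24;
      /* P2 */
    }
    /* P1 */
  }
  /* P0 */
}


n declared in the same block as P0
n = 39


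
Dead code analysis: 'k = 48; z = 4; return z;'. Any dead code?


k is assigned but never read
Dead: 'k = 48'


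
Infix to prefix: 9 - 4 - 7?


left-to-right (same/higher precedence on left): tree is (- (- 9 4) 7)
Prefix: - - 9 4 7


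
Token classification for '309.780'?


Pattern: digits with a decimal point
Type: FLOAT_LITERAL


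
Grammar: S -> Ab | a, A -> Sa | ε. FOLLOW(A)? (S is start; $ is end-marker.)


$ ∈ FOLLOW(S). For each A -> αBβ: add FIRST(β)\{ε} to FOLLOW(B); if β nullable, add FOLLOW(A).
FOLLOW(A) = {b}


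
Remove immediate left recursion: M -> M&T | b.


Left-recursive alternatives: M&T; non-recursive: b
Introduce M': M -> bM', M' -> &TM' | ε


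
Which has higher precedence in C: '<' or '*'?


'*' is multiplicative (level 10); '<' is relational (level 7)
Higher level binds tighter
'*' has higher precedence than '<'


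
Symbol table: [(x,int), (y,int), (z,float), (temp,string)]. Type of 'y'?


Lookup 'y' → type int


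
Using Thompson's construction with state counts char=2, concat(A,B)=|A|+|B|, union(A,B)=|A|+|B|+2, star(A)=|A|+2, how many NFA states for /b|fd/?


Syntax tree has 3 char leaf(s), 1 union(s), 0 star(s)
chars contribute 3×2 = 6; each union adds +2; each star adds +2
Total: 6 + 2 + 0 = 8 states


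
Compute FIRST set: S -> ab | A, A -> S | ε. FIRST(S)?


Per alternative of S: FIRST(ab) = {a}; FIRST(A) = {a, ε}
FIRST(S) = {a, ε}


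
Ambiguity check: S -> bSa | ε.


balanced b^n…a^n: each string has a unique parse
Unambiguous


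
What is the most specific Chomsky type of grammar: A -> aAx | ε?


Single nonterminal LHS, but a^n x^n is not regular
Classification: Type 2 (Context-Free)


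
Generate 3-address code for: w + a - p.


Break into single-operator statements:
t1 = w + a
t2 = t1 - p


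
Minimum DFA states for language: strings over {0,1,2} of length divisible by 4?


Track length mod 4: states 0..3, accept at 0
Minimal DFA: 4 states


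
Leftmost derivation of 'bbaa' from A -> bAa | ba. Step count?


Derivation: A => bAa => bbaa
Steps: 2


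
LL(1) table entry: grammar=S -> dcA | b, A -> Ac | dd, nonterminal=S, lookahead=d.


For [S, d]: 'd' ∈ FIRST(dcA)
Entry: S -> dcA


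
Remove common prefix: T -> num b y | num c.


Common prefix: 'num'
Factored: T -> num T', T' -> b y | c


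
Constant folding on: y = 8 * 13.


8 * 13 = 104 at compile time
Optimized: y = 104


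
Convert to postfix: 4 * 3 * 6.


Left to right (same or higher precedence on left)
Postfix: 4 3 * 6 *


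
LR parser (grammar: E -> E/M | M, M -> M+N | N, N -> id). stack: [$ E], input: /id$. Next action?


shift '/' to continue E -> E/M
Action: shift


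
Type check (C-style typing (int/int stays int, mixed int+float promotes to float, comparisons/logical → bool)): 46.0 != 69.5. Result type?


Operand types: float != float
Rule: comparison yields bool
Result type: bool


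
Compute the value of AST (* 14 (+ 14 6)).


Evaluate inner: (+ 14 6) = 20
Evaluate root: (* 14 20) = 280
Result: 280


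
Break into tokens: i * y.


Scan left to right, longest-match per lexeme
Tokens: ID(i), OP(*), ID(y)


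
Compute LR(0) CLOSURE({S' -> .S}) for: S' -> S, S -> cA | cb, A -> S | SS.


Start: S' -> .S
For each item with dot before a nonterminal B, add B -> .γ for every B-production
Closure: [S' -> .S, S -> .cA, S -> .cb]


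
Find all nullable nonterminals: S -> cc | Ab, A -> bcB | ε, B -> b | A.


A nonterminal is nullable iff some alternative derives ε (directly, or every symbol in it is nullable)
Nullable: {A, B}


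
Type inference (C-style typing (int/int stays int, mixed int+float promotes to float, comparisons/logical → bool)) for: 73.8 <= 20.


Operand types: float <= int
Rule: comparison yields bool
Result type: bool


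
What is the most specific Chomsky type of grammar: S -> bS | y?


Right-linear: every RHS is a terminal or a terminal followed by one nonterminal
Classification: Type 3 (Regular)


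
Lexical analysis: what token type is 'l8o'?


Pattern: letter/underscore followed by alphanumerics, not a keyword
Type: IDENTIFIER


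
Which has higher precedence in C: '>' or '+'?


'+' is additive (level 9); '>' is relational (level 7)
Higher level binds tighter
'+' has higher precedence than '>'


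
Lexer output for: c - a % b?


Scan left to right, longest-match per lexeme
Tokens: ID(c), OP(-), ID(a), OP(%), ID(b)


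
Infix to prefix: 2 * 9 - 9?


left-to-right (same/higher precedence on left): tree is (- (* 2 9) 9)
Prefix: - * 2 9 9


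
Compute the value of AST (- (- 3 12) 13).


Evaluate inner: (- 3 12) = -9
Evaluate root: (- -9 13) = -22
Result: -22


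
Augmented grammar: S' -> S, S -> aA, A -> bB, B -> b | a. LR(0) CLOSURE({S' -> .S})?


Start: S' -> .S
For each item with dot before a nonterminal B, add B -> .γ for every B-production
Closure: [S' -> .S, S -> .aA]


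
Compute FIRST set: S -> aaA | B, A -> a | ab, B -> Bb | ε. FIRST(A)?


Per alternative of A: FIRST(a) = {a}; FIRST(ab) = {a}
FIRST(A) = {a}


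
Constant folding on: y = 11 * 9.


11 * 9 = 99 at compile time
Optimized: y = 99


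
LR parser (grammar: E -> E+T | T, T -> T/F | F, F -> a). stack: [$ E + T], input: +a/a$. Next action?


handle 'E+T' on top; lookahead ∈ FOLLOW(E) = {+, $}
Action: reduce (E -> E+T)


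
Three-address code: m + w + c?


Break into single-operator statements:
t1 = m + w
t2 = t1 + c


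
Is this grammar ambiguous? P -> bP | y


right-linear, alternatives start with distinct terminals 'b' vs 'y': unique leftmost derivation
Unambiguous


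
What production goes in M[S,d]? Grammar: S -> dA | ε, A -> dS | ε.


For [S, d]: 'd' ∈ FIRST(dA)
Entry: S -> dA


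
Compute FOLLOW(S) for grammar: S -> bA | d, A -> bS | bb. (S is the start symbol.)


$ ∈ FOLLOW(S). For each A -> αBβ: add FIRST(β)\{ε} to FOLLOW(B); if β nullable, add FOLLOW(A).
FOLLOW(S) = {$}


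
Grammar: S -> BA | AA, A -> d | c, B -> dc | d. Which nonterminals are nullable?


A nonterminal is nullable iff some alternative derives ε (directly, or every symbol in it is nullable)
Nullable: {}


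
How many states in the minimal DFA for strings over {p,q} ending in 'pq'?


Track the longest suffix of input matching a prefix of 'pq': 3 classes (prefixes of length 0..2)
Minimal DFA: 3 states


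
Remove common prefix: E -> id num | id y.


Common prefix: 'id'
Factored: E -> id E', E' -> num | y


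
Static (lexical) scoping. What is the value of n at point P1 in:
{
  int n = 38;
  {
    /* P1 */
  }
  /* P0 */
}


P1's block does not declare n; resolves to the enclosing declaration at depth 0
n = 38


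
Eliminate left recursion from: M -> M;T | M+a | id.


Left-recursive alternatives: M;T, M+a; non-recursive: id
Introduce M': M -> idM', M' -> ;TM' | +aM' | ε


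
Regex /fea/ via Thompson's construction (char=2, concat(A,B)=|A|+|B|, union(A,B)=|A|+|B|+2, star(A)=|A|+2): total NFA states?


Syntax tree has 3 char leaf(s), 0 union(s), 0 star(s)
chars contribute 3×2 = 6; each union adds +2; each star adds +2
Total: 6 + 0 + 0 = 6 states


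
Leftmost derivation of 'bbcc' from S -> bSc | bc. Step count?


Derivation: S => bSc => bbcc
Steps: 2


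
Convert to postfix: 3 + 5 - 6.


Left to right (same or higher precedence on left)
Postfix: 3 5 + 6 -


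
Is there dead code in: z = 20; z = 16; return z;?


first assignment to z is overwritten before any read
Dead: 'z = 20'


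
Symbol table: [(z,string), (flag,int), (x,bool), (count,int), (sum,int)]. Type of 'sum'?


Lookup 'sum' → type int


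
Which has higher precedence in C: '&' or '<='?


'<=' is relational (level 7); '&' is bitwise AND (level 5)
Higher level binds tighter
'<=' has higher precedence than '&'


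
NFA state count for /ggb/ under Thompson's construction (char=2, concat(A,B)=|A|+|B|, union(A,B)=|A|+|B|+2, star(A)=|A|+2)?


Syntax tree has 3 char leaf(s), 0 union(s), 0 star(s)
chars contribute 3×2 = 6; each union adds +2; each star adds +2
Total: 6 + 0 + 0 = 6 states


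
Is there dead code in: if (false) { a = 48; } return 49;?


condition is constant false, so the whole block is unreachable
Dead: 'if (false) { a = 48; }'


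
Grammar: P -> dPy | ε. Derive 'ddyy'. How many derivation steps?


Derivation: P => dPy => ddPyy => ddyy
Steps: 3


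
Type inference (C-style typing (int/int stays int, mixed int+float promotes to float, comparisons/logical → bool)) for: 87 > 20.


Operand types: int > int
Rule: comparison yields bool
Result type: bool


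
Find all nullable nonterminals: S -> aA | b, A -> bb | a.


A nonterminal is nullable iff some alternative derives ε (directly, or every symbol in it is nullable)
Nullable: {}


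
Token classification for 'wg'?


Pattern: letter/underscore followed by alphanumerics, not a keyword
Type: IDENTIFIER


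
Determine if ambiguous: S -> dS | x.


right-linear, alternatives start with distinct terminals 'd' vs 'x': unique leftmost derivation
Unambiguous


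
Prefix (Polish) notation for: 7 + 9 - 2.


left-to-right (same/higher precedence on left): tree is (- (+ 7 9) 2)
Prefix: - + 7 9 2


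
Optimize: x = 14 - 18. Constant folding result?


14 - 18 = -4 at compile time
Optimized: x = -4


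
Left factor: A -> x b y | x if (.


Common prefix: 'x'
Factored: A -> x A', A' -> b y | if (


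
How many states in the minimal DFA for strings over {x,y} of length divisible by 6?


Track length mod 6: states 0..5, accept at 0
Minimal DFA: 6 states


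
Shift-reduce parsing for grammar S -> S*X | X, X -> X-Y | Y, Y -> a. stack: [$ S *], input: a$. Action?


no handle ('S*' is not any RHS); shift 'a'
Action: shift


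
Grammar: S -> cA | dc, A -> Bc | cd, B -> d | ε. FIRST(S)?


Per alternative of S: FIRST(cA) = {c}; FIRST(dc) = {d}
FIRST(S) = {c, d}


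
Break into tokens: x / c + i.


Scan left to right, longest-match per lexeme
Tokens: ID(x), OP(/), ID(c), OP(+), ID(i)


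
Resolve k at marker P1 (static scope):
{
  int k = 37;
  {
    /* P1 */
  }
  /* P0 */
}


P1's block does not declare k; resolves to the enclosing declaration at depth 0
k = 37


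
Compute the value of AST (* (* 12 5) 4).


Evaluate inner: (* 12 5) = 60
Evaluate root: (* 60 4) = 240
Result: 240


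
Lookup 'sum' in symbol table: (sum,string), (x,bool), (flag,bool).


Lookup 'sum' → type string


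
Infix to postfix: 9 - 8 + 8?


Left to right (same or higher precedence on left)
Postfix: 9 8 - 8 +


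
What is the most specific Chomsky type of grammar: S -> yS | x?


Right-linear: every RHS is a terminal or a terminal followed by one nonterminal
Classification: Type 3 (Regular)


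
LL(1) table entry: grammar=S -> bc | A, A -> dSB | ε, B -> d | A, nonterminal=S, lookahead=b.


For [S, b]: 'b' ∈ FIRST(bc)
Entry: S -> bc


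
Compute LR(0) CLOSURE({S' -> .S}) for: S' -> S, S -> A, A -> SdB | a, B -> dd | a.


Start: S' -> .S
For each item with dot before a nonterminal B, add B -> .γ for every B-production
Closure: [S' -> .S, S -> .A, A -> .SdB, A -> .a]


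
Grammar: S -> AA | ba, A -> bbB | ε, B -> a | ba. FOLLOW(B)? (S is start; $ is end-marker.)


$ ∈ FOLLOW(S). For each A -> αBβ: add FIRST(β)\{ε} to FOLLOW(B); if β nullable, add FOLLOW(A).
FOLLOW(B) = {$, b}


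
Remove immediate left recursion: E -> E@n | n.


Left-recursive alternatives: E@n; non-recursive: n
Introduce E': E -> nE', E' -> @nE' | ε


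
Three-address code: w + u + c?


Break into single-operator statements:
t1 = w + u
t2 = t1 + c


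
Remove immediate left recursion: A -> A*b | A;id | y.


Left-recursive alternatives: A*b, A;id; non-recursive: y
Introduce A': A -> yA', A' -> *bA' | ;idA' | ε


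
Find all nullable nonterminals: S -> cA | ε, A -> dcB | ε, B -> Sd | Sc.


A nonterminal is nullable iff some alternative derives ε (directly, or every symbol in it is nullable)
Nullable: {A, S}


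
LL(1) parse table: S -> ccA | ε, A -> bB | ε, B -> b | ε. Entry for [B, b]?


For [B, b]: 'b' ∈ FIRST(b)
Entry: B -> b


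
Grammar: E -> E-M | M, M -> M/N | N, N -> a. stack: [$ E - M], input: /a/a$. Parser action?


'/' can extend M; shift to build M -> M/N
Action: shift


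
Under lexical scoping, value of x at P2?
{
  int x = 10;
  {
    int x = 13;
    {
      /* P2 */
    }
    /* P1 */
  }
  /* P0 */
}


P2's block does not declare x; resolves to the enclosing declaration at depth 1
x = 13


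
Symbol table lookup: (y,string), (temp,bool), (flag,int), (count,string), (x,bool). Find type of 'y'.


Lookup 'y' → type string


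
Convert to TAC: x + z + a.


Break into single-operator statements:
t1 = x + z
t2 = t1 + a


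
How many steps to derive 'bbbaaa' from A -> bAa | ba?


Derivation: A => bAa => bbAaa => bbbaaa
Steps: 3


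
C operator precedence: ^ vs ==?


'==' is equality (level 6); '^' is bitwise XOR (level 4)
Higher level binds tighter
'==' has higher precedence than '^'


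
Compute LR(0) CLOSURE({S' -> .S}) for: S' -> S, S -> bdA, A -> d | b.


Start: S' -> .S
For each item with dot before a nonterminal B, add B -> .γ for every B-production
Closure: [S' -> .S, S -> .bdA]


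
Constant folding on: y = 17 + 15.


17 + 15 = 32 at compile time
Optimized: y = 32


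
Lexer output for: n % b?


Scan left to right, longest-match per lexeme
Tokens: ID(n), OP(%), ID(b)


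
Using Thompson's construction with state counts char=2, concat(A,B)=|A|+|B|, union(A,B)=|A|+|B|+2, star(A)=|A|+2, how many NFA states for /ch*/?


Syntax tree has 2 char leaf(s), 0 union(s), 1 star(s)
chars contribute 2×2 = 4; each union adds +2; each star adds +2
Total: 4 + 0 + 2 = 6 states


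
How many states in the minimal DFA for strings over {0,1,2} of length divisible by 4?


Track length mod 4: states 0..3, accept at 0
Minimal DFA: 4 states


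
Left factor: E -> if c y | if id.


Common prefix: 'if'
Factored: E -> if E', E' -> c y | id


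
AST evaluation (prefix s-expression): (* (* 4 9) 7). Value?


Evaluate inner: (* 4 9) = 36
Evaluate root: (* 36 7) = 252
Result: 252


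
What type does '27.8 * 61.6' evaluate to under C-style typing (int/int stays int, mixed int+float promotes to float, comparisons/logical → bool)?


Operand types: float * float
Rule: mixed int/float promotes to float; int/int stays int
Result type: float


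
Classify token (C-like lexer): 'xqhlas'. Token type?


Pattern: letter/underscore followed by alphanumerics, not a keyword
Type: IDENTIFIER


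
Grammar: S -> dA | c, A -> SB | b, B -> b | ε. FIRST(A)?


Per alternative of A: FIRST(SB) = {c, d}; FIRST(b) = {b}
FIRST(A) = {b, c, d}


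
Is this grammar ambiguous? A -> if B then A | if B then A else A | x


dangling else: 'if B then if B then x else x' parses two ways
Ambiguous


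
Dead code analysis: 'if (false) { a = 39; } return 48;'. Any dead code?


condition is constant false, so the whole block is unreachable
Dead: 'if (false) { a = 39; }'


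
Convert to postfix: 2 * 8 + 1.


Left to right (same or higher precedence on left)
Postfix: 2 8 * 1 +


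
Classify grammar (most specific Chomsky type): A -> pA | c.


Right-linear: every RHS is a terminal or a terminal followed by one nonterminal
Classification: Type 3 (Regular)


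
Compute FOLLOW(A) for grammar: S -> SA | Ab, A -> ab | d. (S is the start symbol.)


$ ∈ FOLLOW(S). For each A -> αBβ: add FIRST(β)\{ε} to FOLLOW(B); if β nullable, add FOLLOW(A).
FOLLOW(A) = {$, a, b, d}


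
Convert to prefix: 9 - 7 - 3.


left-to-right (same/higher precedence on left): tree is (- (- 9 7) 3)
Prefix: - - 9 7 3


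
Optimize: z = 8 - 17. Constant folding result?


8 - 17 = -9 at compile time
Optimized: z = -9


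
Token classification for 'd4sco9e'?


Pattern: letter/underscore followed by alphanumerics, not a keyword
Type: IDENTIFIER


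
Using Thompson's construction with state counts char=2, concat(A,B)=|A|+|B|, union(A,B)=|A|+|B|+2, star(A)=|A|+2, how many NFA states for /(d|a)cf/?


Syntax tree has 4 char leaf(s), 1 union(s), 0 star(s)
chars contribute 4×2 = 8; each union adds +2; each star adds +2
Total: 8 + 2 + 0 = 10 states


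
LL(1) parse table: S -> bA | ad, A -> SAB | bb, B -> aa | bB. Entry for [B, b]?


For [B, b]: 'b' ∈ FIRST(bB)
Entry: B -> bB


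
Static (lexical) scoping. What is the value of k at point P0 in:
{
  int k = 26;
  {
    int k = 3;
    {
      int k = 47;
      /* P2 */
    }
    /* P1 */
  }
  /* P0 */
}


k declared in the same block as P0
k = 26


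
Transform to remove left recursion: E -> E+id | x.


Left-recursive alternatives: E+id; non-recursive: x
Introduce E': E -> xE', E' -> +idE' | ε


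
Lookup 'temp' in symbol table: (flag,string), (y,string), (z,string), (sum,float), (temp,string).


Lookup 'temp' → type string


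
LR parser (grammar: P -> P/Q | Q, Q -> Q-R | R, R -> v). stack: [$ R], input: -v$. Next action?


'R' (not preceded by Q-) is the handle for Q -> R
Action: reduce (Q -> R)


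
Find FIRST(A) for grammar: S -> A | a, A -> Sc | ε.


Per alternative of A: FIRST(Sc) = {a, c}; FIRST(ε) = {ε}
FIRST(A) = {a, c, ε}


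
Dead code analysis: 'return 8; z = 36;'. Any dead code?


statement follows a return and is unreachable
Dead: 'z = 36'


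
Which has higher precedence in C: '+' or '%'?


'%' is multiplicative (level 10); '+' is additive (level 9)
Higher level binds tighter
'%' has higher precedence than '+'


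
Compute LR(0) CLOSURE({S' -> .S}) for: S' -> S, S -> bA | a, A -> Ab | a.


Start: S' -> .S
For each item with dot before a nonterminal B, add B -> .γ for every B-production
Closure: [S' -> .S, S -> .bA, S -> .a]


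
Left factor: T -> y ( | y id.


Common prefix: 'y'
Factored: T -> y T', T' -> ( | id


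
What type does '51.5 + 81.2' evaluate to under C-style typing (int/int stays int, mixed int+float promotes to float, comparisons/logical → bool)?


Operand types: float + float
Rule: mixed int/float promotes to float; int/int stays int
Result type: float


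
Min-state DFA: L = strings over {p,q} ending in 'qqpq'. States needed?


Track the longest suffix of input matching a prefix of 'qqpq': 5 classes (prefixes of length 0..4)
Minimal DFA: 5 states


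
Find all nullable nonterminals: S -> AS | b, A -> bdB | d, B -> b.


A nonterminal is nullable iff some alternative derives ε (directly, or every symbol in it is nullable)
Nullable: {}


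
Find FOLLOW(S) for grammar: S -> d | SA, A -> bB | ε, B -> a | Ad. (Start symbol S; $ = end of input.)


$ ∈ FOLLOW(S). For each A -> αBβ: add FIRST(β)\{ε} to FOLLOW(B); if β nullable, add FOLLOW(A).
FOLLOW(S) = {$, b}


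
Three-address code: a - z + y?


Break into single-operator statements:
t1 = a - z
t2 = t1 + y


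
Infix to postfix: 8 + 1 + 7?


Left to right (same or higher precedence on left)
Postfix: 8 1 + 7 +


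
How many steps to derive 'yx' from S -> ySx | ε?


Derivation: S => ySx => yx
Steps: 2


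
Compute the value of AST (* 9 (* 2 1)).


Evaluate inner: (* 2 1) = 2
Evaluate root: (* 9 2) = 18
Result: 18


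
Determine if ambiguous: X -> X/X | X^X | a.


'a/a^a' has two parse trees (no precedence encoded between / and ^)
Ambiguous


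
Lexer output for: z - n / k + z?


Scan left to right, longest-match per lexeme
Tokens: ID(z), OP(-), ID(n), OP(/), ID(k), OP(+), ID(z)


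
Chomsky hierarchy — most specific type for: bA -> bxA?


LHS has context (more than one symbol) and |LHS| ≤ |RHS|
Classification: Type 1 (Context-Sensitive)


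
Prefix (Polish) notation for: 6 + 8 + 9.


left-to-right (same/higher precedence on left): tree is (+ (+ 6 8) 9)
Prefix: + + 6 8 9


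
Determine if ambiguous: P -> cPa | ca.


balanced c^n…a^n: each string has a unique parse
Unambiguous


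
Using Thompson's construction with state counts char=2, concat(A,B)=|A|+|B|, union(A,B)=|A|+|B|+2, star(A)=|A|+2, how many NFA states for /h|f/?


Syntax tree has 2 char leaf(s), 1 union(s), 0 star(s)
chars contribute 2×2 = 4; each union adds +2; each star adds +2
Total: 4 + 2 + 0 = 6 states


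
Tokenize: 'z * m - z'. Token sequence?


Scan left to right, longest-match per lexeme
Tokens: ID(z), OP(*), ID(m), OP(-), ID(z)


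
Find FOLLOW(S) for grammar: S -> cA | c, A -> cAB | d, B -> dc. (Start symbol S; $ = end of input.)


$ ∈ FOLLOW(S). For each A -> αBβ: add FIRST(β)\{ε} to FOLLOW(B); if β nullable, add FOLLOW(A).
FOLLOW(S) = {$}


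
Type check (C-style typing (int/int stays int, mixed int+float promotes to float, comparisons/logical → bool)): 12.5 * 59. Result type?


Operand types: float * int
Rule: mixed int/float promotes to float; int/int stays int
Result type: float


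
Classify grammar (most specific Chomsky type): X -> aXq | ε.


Single nonterminal LHS, but a^n q^n is not regular
Classification: Type 2 (Context-Free)


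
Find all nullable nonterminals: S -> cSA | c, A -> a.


A nonterminal is nullable iff some alternative derives ε (directly, or every symbol in it is nullable)
Nullable: {}


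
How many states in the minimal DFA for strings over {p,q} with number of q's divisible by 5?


Track (count of q) mod 5: states 0..4, accept at 0
Minimal DFA: 5 states


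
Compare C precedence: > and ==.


'>' is relational (level 7); '==' is equality (level 6)
Higher level binds tighter
'>' has higher precedence than '=='


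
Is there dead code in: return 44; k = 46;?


statement follows a return and is unreachable
Dead: 'k = 46'


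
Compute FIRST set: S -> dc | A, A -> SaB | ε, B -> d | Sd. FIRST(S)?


Per alternative of S: FIRST(dc) = {d}; FIRST(A) = {a, d, ε}
FIRST(S) = {a, d, ε}


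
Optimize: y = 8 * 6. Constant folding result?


8 * 6 = 48 at compile time
Optimized: y = 48


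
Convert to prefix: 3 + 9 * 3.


'*' binds tighter: tree is (+ 3 (* 9 3))
Prefix: + 3 * 9 3


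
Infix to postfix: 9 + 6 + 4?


Left to right (same or higher precedence on left)
Postfix: 9 6 + 4 +


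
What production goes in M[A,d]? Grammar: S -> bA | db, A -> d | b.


For [A, d]: 'd' ∈ FIRST(d)
Entry: A -> d


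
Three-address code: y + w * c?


Break into single-operator statements:
t1 = w * c
t2 = y + t1


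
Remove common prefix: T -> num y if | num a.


Common prefix: 'num'
Factored: T -> num T', T' -> y if | a


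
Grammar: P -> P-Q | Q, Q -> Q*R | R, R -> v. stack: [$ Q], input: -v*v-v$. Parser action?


lookahead ∉ {*} so Q won't extend; reduce P -> Q
Action: reduce (P -> Q)


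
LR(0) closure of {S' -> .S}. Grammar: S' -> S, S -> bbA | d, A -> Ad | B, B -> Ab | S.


Start: S' -> .S
For each item with dot before a nonterminal B, add B -> .γ for every B-production
Closure: [S' -> .S, S -> .bbA, S -> .d]


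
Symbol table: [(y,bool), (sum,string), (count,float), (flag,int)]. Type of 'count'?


Lookup 'count' → type float


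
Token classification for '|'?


Pattern: operator symbol
Type: OPERATOR


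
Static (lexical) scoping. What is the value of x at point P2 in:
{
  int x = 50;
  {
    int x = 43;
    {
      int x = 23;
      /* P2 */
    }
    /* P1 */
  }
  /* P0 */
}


x declared in the same block as P2
x = 23


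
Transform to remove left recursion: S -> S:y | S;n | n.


Left-recursive alternatives: S:y, S;n; non-recursive: n
Introduce S': S -> nS', S' -> :yS' | ;nS' | ε


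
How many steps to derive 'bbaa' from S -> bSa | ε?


Derivation: S => bSa => bbSaa => bbaa
Steps: 3


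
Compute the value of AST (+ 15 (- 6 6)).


Evaluate inner: (- 6 6) = 0
Evaluate root: (+ 15 0) = 15
Result: 15


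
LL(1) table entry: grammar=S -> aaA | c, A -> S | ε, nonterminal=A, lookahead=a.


For [A, a]: 'a' ∈ FIRST(S)
Entry: A -> S


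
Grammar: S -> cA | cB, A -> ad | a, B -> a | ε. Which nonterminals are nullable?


A nonterminal is nullable iff some alternative derives ε (directly, or every symbol in it is nullable)
Nullable: {B}


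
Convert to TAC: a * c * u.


Break into single-operator statements:
t1 = a * c
t2 = t1 * u


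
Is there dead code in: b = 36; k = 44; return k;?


b is assigned but never read
Dead: 'b = 36'


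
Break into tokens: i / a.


Scan left to right, longest-match per lexeme
Tokens: ID(i), OP(/), ID(a)


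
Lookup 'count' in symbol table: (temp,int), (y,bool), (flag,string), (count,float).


Lookup 'count' → type float


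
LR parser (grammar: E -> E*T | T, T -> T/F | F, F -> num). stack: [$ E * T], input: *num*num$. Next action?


handle 'E*T' on top; lookahead ∈ FOLLOW(E) = {*, $}
Action: reduce (E -> E*T)


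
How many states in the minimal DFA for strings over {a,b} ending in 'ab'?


Track the longest suffix of input matching a prefix of 'ab': 3 classes (prefixes of length 0..2)
Minimal DFA: 3 states


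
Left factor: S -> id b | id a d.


Common prefix: 'id'
Factored: S -> id S', S' -> b | a d


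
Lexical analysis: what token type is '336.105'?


Pattern: digits with a decimal point
Type: FLOAT_LITERAL


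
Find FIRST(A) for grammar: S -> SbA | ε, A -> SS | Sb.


Per alternative of A: FIRST(SS) = {b, ε}; FIRST(Sb) = {b}
FIRST(A) = {b, ε}


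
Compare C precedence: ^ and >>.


'>>' is shift (level 8); '^' is bitwise XOR (level 4)
Higher level binds tighter
'>>' has higher precedence than '^'


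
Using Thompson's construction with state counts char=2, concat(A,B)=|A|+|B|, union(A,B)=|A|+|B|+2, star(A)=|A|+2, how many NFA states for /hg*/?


Syntax tree has 2 char leaf(s), 0 union(s), 1 star(s)
chars contribute 2×2 = 4; each union adds +2; each star adds +2
Total: 4 + 0 + 2 = 6 states


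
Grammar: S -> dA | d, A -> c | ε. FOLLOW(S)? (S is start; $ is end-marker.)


$ ∈ FOLLOW(S). For each A -> αBβ: add FIRST(β)\{ε} to FOLLOW(B); if β nullable, add FOLLOW(A).
FOLLOW(S) = {$}


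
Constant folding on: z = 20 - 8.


20 - 8 = 12 at compile time
Optimized: z = 12


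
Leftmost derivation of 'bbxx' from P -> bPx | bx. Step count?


Derivation: P => bPx => bbxx
Steps: 2


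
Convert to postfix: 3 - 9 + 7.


Left to right (same or higher precedence on left)
Postfix: 3 9 - 7 +


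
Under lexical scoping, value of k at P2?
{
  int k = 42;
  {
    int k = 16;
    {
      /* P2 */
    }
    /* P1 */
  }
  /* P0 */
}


P2's block does not declare k; resolves to the enclosing declaration at depth 1
k = 16


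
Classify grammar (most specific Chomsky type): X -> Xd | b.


Left-linear: every RHS is a terminal or one nonterminal followed by a terminal
Classification: Type 3 (Regular)


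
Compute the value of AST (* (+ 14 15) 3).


Evaluate inner: (+ 14 15) = 29
Evaluate root: (* 29 3) = 87
Result: 87


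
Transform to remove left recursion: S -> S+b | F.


Left-recursive alternatives: S+b; non-recursive: F
Introduce S': S -> FS', S' -> +bS' | ε


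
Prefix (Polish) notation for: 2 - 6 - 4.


left-to-right (same/higher precedence on left): tree is (- (- 2 6) 4)
Prefix: - - 2 6 4


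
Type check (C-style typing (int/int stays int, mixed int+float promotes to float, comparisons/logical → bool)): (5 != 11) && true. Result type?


Operand types: bool && bool
Rule: logical operators take bool operands and yield bool
Result type: bool


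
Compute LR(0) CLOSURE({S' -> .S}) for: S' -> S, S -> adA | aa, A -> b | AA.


Start: S' -> .S
For each item with dot before a nonterminal B, add B -> .γ for every B-production
Closure: [S' -> .S, S -> .adA, S -> .aa]


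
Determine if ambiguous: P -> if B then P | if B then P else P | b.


dangling else: 'if B then if B then b else b' parses two ways
Ambiguous


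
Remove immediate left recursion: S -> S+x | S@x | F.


Left-recursive alternatives: S+x, S@x; non-recursive: F
Introduce S': S -> FS', S' -> +xS' | @xS' | ε


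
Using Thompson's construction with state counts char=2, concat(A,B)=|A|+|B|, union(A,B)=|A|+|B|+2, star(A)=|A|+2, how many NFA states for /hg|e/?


Syntax tree has 3 char leaf(s), 1 union(s), 0 star(s)
chars contribute 3×2 = 6; each union adds +2; each star adds +2
Total: 6 + 2 + 0 = 8 states


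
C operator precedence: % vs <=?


'%' is multiplicative (level 10); '<=' is relational (level 7)
Higher level binds tighter
'%' has higher precedence than '<='


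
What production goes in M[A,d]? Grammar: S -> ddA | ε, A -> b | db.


For [A, d]: 'd' ∈ FIRST(db)
Entry: A -> db


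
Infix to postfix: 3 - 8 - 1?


Left to right (same or higher precedence on left)
Postfix: 3 8 - 1 -


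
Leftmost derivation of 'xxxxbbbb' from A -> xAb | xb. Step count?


Derivation: A => xAb => xxAbb => xxxAbbb => xxxxbbbb
Steps: 4


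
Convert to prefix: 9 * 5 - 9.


left-to-right (same/higher precedence on left): tree is (- (* 9 5) 9)
Prefix: - * 9 5 9


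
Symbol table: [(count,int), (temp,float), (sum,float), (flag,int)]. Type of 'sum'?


Lookup 'sum' → type float


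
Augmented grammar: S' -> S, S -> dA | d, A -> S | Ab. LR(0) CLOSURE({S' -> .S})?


Start: S' -> .S
For each item with dot before a nonterminal B, add B -> .γ for every B-production
Closure: [S' -> .S, S -> .dA, S -> .d]


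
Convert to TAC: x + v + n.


Break into single-operator statements:
t1 = x + v
t2 = t1 + n


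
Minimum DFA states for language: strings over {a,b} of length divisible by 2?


Track length mod 2: states 0..1, accept at 0
Minimal DFA: 2 states


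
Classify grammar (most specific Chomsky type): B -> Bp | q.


Left-linear: every RHS is a terminal or one nonterminal followed by a terminal
Classification: Type 3 (Regular)


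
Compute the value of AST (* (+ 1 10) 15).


Evaluate inner: (+ 1 10) = 11
Evaluate root: (* 11 15) = 165
Result: 165


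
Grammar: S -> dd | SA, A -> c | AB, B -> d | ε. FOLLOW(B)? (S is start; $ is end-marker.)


$ ∈ FOLLOW(S). For each A -> αBβ: add FIRST(β)\{ε} to FOLLOW(B); if β nullable, add FOLLOW(A).
FOLLOW(B) = {$, c, d}


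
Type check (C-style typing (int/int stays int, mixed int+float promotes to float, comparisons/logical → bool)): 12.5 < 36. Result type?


Operand types: float < int
Rule: comparison yields bool
Result type: bool


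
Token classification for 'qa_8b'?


Pattern: letter/underscore followed by alphanumerics, not a keyword
Type: IDENTIFIER


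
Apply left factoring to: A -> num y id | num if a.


Common prefix: 'num'
Factored: A -> num A', A' -> y id | if a


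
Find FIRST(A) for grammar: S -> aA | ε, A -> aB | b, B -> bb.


Per alternative of A: FIRST(aB) = {a}; FIRST(b) = {b}
FIRST(A) = {a, b}


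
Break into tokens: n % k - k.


Scan left to right, longest-match per lexeme
Tokens: ID(n), OP(%), ID(k), OP(-), ID(k)


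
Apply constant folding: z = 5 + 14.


5 + 14 = 19 at compile time
Optimized: z = 19


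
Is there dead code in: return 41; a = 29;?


statement follows a return and is unreachable
Dead: 'a = 29'


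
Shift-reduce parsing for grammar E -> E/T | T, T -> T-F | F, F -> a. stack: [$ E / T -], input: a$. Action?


no handle; shift 'a'
Action: shift


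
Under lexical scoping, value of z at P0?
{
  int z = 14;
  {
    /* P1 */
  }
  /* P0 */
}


z declared in the same block as P0
z = 14


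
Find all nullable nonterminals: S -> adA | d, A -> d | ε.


A nonterminal is nullable iff some alternative derives ε (directly, or every symbol in it is nullable)
Nullable: {A}


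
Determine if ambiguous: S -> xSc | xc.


balanced x^n…c^n: each string has a unique parse
Unambiguous


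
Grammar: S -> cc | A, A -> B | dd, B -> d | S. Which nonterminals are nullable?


A nonterminal is nullable iff some alternative derives ε (directly, or every symbol in it is nullable)
Nullable: {}


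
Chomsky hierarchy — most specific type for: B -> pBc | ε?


Single nonterminal LHS, but p^n c^n is not regular
Classification: Type 2 (Context-Free)


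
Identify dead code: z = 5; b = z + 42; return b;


z is read by b's definition; b is returned
No dead code


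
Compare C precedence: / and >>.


'/' is multiplicative (level 10); '>>' is shift (level 8)
Higher level binds tighter
'/' has higher precedence than '>>'


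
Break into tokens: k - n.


Scan left to right, longest-match per lexeme
Tokens: ID(k), OP(-), ID(n)


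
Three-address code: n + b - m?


Break into single-operator statements:
t1 = n + b
t2 = t1 - m


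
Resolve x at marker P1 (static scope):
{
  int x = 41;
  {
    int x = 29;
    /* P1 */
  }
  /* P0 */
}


x declared in the same block as P1
x = 29


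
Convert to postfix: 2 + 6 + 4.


Left to right (same or higher precedence on left)
Postfix: 2 6 + 4 +


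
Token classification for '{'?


Pattern: delimiter/punctuation
Type: PUNCTUATION


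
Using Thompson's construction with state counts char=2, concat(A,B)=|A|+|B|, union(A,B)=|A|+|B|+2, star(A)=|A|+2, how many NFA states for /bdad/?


Syntax tree has 4 char leaf(s), 0 union(s), 0 star(s)
chars contribute 4×2 = 8; each union adds +2; each star adds +2
Total: 8 + 0 + 0 = 8 states


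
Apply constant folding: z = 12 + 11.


12 + 11 = 23 at compile time
Optimized: z = 23


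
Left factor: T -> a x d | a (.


Common prefix: 'a'
Factored: T -> a T', T' -> x d | (


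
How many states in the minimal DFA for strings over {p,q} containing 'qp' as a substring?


KMP-style automaton: 2 progress states + 1 absorbing accept = 3
Minimal DFA: 3 states


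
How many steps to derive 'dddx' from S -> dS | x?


Derivation: S => dS => ddS => dddS => dddx
Steps: 4


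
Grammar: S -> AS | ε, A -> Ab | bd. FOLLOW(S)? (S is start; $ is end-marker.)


$ ∈ FOLLOW(S). For each A -> αBβ: add FIRST(β)\{ε} to FOLLOW(B); if β nullable, add FOLLOW(A).
FOLLOW(S) = {$}


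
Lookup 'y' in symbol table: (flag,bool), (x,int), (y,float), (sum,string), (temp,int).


Lookup 'y' → type float


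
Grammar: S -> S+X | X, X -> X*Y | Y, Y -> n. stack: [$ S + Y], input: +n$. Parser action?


'Y' (not preceded by X*) is the handle for X -> Y
Action: reduce (X -> Y)


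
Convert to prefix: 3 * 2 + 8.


left-to-right (same/higher precedence on left): tree is (+ (* 3 2) 8)
Prefix: + * 3 2 8
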